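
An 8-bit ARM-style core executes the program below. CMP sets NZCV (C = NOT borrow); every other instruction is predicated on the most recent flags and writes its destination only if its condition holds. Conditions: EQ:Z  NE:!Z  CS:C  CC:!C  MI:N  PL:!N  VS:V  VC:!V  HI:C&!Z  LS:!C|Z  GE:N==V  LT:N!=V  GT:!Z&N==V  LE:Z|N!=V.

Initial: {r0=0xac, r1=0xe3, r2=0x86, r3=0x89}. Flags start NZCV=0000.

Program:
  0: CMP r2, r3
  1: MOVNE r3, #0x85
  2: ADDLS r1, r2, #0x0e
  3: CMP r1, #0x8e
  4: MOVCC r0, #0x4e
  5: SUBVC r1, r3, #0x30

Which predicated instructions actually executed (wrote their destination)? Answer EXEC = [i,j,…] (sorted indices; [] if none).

[0] flags=1000 → (cmp)
[1] flags=1000 NE?T → r3=0x85
[2] flags=1000 LS?T → r1=0x94
[3] flags=0010 → (cmp)
[4] flags=0010 CC?F → skip
[5] flags=0010 VC?T → r1=0x55

EXEC = [1,2,5]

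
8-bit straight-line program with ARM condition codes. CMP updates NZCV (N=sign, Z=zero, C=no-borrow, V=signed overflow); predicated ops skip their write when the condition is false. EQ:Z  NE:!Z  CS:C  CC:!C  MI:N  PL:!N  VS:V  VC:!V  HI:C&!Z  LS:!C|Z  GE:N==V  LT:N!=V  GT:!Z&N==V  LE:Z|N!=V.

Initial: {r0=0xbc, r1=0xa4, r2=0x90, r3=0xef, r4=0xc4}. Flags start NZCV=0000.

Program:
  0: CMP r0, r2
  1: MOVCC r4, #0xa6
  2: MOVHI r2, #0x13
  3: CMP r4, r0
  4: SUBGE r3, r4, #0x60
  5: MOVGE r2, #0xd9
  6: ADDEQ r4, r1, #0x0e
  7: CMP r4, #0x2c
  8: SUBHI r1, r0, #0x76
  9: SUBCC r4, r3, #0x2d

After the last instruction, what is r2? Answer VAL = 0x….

[0] flags=0010 → (cmp)
[1] flags=0010 CC?F → skip
[2] flags=0010 HI?T → r2=0x13
[3] flags=0010 → (cmp)
[4] flags=0010 GE?T → r3=0x64
[5] flags=0010 GE?T → r2=0xd9
[6] flags=0010 EQ?F → skip
[7] flags=1010 → (cmp)
[8] flags=1010 HI?T → r1=0x46
[9] flags=1010 CC?F → skip

VAL = 0xd9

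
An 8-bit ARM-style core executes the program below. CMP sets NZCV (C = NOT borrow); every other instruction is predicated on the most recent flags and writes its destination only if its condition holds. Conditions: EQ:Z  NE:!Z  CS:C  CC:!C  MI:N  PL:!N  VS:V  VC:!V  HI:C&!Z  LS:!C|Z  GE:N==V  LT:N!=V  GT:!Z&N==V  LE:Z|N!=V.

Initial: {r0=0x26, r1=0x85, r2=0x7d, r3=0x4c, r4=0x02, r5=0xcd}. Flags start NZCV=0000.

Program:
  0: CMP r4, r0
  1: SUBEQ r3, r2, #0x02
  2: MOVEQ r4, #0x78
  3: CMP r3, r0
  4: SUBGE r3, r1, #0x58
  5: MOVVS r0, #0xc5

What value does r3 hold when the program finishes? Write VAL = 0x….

VAL = 0x2d

[0] flags=1000 → (cmp)
[1] flags=1000 EQ?F → skip
[2] flags=1000 EQ?F → skip
[3] flags=0010 → (cmp)
[4] flags=0010 GE?T → r3=0x2d
[5] flags=0010 VS?F → skip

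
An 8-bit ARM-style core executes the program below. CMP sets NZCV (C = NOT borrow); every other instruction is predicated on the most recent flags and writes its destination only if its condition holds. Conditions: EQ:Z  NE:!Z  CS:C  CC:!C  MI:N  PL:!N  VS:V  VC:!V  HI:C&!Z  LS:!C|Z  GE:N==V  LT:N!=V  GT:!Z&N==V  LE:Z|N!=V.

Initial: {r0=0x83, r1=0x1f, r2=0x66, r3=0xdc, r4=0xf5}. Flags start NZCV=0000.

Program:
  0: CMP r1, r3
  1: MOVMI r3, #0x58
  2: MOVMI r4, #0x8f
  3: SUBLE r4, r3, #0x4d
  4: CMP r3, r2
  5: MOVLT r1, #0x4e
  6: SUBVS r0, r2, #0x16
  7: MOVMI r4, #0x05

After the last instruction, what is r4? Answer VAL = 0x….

VAL = 0xf5

0: ✓ CMP  NZCV=0000
1: · MOVMI
2: · MOVMI
3: · SUBLE
4: ✓ CMP  NZCV=0011
5: ✓ MOVLT  r1←0x4e
6: ✓ SUBVS  r0←0x50
7: · MOVMI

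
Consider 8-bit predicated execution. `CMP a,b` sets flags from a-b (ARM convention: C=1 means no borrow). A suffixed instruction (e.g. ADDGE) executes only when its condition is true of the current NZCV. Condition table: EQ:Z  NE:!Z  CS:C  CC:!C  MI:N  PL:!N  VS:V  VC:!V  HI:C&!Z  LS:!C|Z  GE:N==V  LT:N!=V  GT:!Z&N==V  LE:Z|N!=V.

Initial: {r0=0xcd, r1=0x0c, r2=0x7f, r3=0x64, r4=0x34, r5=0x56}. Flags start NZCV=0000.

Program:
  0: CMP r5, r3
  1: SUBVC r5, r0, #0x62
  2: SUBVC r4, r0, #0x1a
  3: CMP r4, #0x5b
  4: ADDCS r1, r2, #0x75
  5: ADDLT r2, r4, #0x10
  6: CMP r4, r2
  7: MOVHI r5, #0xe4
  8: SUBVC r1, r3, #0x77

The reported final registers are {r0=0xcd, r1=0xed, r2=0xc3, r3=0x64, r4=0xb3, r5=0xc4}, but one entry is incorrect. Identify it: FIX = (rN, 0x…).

FIX = (r5, 0x6b)

0: ✓ CMP  NZCV=1000
1: ✓ SUBVC  r5←0x6b
2: ✓ SUBVC  r4←0xb3
3: ✓ CMP  NZCV=0011
4: ✓ ADDCS  r1←0xf4
5: ✓ ADDLT  r2←0xc3
6: ✓ CMP  NZCV=1000
7: · MOVHI
8: ✓ SUBVC  r1←0xed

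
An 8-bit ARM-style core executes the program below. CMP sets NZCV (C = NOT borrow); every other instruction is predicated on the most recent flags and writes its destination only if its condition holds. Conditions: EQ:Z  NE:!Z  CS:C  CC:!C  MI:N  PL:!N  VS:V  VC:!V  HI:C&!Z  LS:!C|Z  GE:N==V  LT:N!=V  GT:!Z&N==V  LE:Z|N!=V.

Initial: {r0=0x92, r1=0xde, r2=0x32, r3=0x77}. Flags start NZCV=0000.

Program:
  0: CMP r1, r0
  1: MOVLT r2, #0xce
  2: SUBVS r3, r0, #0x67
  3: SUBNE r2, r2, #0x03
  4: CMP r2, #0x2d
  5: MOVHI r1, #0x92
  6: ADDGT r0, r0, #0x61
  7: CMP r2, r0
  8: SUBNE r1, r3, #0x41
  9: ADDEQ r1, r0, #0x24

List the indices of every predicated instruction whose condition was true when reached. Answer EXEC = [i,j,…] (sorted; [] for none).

EXEC = [3,5,6,8]

[0] flags=0010 → (cmp)
[1] flags=0010 LT?F → skip
[2] flags=0010 VS?F → skip
[3] flags=0010 NE?T → r2=0x2f
[4] flags=0010 → (cmp)
[5] flags=0010 HI?T → r1=0x92
[6] flags=0010 GT?T → r0=0xf3
[7] flags=0000 → (cmp)
[8] flags=0000 NE?T → r1=0x36
[9] flags=0000 EQ?F → skip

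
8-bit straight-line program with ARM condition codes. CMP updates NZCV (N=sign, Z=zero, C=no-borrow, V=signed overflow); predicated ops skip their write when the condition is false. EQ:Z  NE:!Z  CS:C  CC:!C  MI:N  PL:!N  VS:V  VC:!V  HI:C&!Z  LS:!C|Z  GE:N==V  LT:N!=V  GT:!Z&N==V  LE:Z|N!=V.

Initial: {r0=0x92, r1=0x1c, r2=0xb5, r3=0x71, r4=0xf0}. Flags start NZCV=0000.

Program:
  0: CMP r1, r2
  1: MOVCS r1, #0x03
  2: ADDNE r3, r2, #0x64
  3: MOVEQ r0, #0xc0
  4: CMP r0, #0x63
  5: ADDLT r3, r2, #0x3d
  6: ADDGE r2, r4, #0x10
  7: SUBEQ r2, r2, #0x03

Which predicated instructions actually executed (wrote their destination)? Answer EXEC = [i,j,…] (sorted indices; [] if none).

EXEC = [2,5]

[0] flags=0000 → (cmp)
[1] flags=0000 CS?F → skip
[2] flags=0000 NE?T → r3=0x19
[3] flags=0000 EQ?F → skip
[4] flags=0011 → (cmp)
[5] flags=0011 LT?T → r3=0xf2
[6] flags=0011 GE?F → skip
[7] flags=0011 EQ?F → skip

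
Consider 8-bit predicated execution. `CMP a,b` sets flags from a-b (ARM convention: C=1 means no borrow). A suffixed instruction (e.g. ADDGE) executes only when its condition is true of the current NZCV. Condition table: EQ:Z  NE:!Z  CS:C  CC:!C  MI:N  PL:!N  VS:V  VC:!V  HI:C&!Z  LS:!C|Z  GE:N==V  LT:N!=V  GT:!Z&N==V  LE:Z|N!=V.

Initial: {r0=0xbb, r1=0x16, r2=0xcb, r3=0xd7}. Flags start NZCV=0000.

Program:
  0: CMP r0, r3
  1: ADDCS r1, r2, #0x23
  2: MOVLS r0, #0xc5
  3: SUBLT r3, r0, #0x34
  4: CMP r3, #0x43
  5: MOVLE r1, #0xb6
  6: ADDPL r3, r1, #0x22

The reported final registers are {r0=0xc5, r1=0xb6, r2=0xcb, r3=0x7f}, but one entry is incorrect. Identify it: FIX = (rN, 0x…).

FIX = (r3, 0xd8)

[0] flags=1000 → (cmp)
[1] flags=1000 CS?F → skip
[2] flags=1000 LS?T → r0=0xc5
[3] flags=1000 LT?T → r3=0x91
[4] flags=0011 → (cmp)
[5] flags=0011 LE?T → r1=0xb6
[6] flags=0011 PL?T → r3=0xd8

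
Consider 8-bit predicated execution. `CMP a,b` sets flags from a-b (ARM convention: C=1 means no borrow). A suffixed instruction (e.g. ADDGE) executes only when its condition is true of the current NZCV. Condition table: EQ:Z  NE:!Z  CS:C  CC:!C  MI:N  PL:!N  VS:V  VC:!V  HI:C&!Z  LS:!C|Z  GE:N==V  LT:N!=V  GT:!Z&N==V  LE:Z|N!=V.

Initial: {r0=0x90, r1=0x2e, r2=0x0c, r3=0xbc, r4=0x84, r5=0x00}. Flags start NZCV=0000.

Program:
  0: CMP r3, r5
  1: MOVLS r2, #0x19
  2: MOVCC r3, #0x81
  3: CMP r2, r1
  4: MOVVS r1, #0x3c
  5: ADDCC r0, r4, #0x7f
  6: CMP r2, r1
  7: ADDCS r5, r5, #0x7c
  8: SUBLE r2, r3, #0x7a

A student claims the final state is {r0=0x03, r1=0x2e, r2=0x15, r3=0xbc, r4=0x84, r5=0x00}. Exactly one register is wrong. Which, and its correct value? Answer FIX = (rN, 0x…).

[0] flags=1010 → (cmp)
[1] flags=1010 LS?F → skip
[2] flags=1010 CC?F → skip
[3] flags=1000 → (cmp)
[4] flags=1000 VS?F → skip
[5] flags=1000 CC?T → r0=0x03
[6] flags=1000 → (cmp)
[7] flags=1000 CS?F → skip
[8] flags=1000 LE?T → r2=0x42

FIX = (r2, 0x42)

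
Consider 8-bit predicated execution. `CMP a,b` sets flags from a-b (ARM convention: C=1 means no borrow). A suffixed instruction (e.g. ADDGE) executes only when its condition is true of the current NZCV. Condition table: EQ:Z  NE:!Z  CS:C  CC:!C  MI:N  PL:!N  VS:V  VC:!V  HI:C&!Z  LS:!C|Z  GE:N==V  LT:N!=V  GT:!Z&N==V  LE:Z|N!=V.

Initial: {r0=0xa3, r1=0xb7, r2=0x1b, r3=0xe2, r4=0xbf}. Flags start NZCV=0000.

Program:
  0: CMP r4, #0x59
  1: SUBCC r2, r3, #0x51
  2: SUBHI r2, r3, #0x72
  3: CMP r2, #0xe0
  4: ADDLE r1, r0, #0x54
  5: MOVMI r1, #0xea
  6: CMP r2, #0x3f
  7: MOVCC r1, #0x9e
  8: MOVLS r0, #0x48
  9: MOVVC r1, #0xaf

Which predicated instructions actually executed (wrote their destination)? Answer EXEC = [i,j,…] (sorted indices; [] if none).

EXEC = [2,5,9]

[0] flags=0011 → (cmp)
[1] flags=0011 CC?F → skip
[2] flags=0011 HI?T → r2=0x70
[3] flags=1001 → (cmp)
[4] flags=1001 LE?F → skip
[5] flags=1001 MI?T → r1=0xea
[6] flags=0010 → (cmp)
[7] flags=0010 CC?F → skip
[8] flags=0010 LS?F → skip
[9] flags=0010 VC?T → r1=0xaf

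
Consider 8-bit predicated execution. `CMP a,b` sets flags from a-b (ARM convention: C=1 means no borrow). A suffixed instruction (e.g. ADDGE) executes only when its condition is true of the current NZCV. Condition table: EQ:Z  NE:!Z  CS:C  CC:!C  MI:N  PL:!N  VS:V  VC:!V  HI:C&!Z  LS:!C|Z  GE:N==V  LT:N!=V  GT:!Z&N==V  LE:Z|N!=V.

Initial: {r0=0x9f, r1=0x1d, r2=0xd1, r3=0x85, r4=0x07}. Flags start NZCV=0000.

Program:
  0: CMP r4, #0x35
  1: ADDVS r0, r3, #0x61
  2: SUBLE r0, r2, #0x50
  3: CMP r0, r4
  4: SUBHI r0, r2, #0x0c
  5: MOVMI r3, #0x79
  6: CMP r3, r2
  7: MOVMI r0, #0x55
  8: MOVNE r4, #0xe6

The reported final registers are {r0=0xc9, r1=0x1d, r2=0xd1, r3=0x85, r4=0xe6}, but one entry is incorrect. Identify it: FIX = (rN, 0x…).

[0] flags=1000 → (cmp)
[1] flags=1000 VS?F → skip
[2] flags=1000 LE?T → r0=0x81
[3] flags=0011 → (cmp)
[4] flags=0011 HI?T → r0=0xc5
[5] flags=0011 MI?F → skip
[6] flags=1000 → (cmp)
[7] flags=1000 MI?T → r0=0x55
[8] flags=1000 NE?T → r4=0xe6

FIX = (r0, 0x55)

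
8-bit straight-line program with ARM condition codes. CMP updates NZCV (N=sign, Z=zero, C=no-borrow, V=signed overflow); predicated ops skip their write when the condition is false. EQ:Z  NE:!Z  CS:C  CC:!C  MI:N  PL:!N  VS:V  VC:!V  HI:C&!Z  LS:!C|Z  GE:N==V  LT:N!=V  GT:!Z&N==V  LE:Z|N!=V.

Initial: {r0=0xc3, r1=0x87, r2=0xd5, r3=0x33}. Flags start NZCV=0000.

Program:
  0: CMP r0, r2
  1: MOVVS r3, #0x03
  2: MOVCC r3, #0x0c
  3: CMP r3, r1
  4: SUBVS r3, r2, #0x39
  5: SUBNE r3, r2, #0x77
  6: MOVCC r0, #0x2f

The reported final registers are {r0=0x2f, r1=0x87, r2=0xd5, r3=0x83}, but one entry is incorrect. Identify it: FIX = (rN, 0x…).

FIX = (r3, 0x5e)

0: ✓ CMP  NZCV=1000
1: · MOVVS
2: ✓ MOVCC  r3←0x0c
3: ✓ CMP  NZCV=1001
4: ✓ SUBVS  r3←0x9c
5: ✓ SUBNE  r3←0x5e
6: ✓ MOVCC  r0←0x2f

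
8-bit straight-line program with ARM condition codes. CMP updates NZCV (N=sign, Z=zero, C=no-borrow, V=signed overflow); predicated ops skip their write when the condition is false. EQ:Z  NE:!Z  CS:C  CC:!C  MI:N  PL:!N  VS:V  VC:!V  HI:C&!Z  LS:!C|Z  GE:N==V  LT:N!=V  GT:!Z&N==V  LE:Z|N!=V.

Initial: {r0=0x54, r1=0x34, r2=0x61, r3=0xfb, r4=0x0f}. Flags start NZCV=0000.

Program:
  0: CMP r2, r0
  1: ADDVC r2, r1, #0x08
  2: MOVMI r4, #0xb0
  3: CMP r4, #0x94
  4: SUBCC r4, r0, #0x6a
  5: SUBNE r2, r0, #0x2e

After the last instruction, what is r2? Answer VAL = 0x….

VAL = 0x26

[0] flags=0010 → (cmp)
[1] flags=0010 VC?T → r2=0x3c
[2] flags=0010 MI?F → skip
[3] flags=0000 → (cmp)
[4] flags=0000 CC?T → r4=0xea
[5] flags=0000 NE?T → r2=0x26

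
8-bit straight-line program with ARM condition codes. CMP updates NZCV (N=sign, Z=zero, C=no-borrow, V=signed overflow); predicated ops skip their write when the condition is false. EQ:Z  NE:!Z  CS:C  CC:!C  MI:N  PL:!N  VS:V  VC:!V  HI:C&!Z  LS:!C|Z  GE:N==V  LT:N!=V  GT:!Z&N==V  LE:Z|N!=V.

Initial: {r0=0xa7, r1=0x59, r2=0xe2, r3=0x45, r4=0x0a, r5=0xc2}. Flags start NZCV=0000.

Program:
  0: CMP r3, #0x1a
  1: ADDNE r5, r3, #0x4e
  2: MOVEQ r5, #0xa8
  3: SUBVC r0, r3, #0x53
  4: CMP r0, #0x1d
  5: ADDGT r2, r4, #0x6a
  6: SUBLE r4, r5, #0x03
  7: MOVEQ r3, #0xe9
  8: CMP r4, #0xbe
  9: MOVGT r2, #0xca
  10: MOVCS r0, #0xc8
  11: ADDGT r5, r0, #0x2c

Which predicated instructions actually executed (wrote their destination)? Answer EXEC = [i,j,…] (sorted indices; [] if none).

0: ✓ CMP  NZCV=0010
1: ✓ ADDNE  r5←0x93
2: · MOVEQ
3: ✓ SUBVC  r0←0xf2
4: ✓ CMP  NZCV=1010
5: · ADDGT
6: ✓ SUBLE  r4←0x90
7: · MOVEQ
8: ✓ CMP  NZCV=1000
9: · MOVGT
10: · MOVCS
11: · ADDGT

EXEC = [1,3,6]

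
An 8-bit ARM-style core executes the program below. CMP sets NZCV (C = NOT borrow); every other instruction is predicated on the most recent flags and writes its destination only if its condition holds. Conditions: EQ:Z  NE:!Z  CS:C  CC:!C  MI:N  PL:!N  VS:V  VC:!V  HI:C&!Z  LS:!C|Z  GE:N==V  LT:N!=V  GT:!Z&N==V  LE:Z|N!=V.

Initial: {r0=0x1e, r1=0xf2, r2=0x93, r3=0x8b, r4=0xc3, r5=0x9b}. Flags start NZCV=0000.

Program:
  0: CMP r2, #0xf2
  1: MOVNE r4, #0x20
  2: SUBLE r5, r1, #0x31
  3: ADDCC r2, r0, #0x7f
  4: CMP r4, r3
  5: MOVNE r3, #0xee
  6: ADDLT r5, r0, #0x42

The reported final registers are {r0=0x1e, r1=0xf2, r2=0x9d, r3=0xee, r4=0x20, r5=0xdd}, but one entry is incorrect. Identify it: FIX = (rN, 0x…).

FIX = (r5, 0xc1)

[0] flags=1000 → (cmp)
[1] flags=1000 NE?T → r4=0x20
[2] flags=1000 LE?T → r5=0xc1
[3] flags=1000 CC?T → r2=0x9d
[4] flags=1001 → (cmp)
[5] flags=1001 NE?T → r3=0xee
[6] flags=1001 LT?F → skip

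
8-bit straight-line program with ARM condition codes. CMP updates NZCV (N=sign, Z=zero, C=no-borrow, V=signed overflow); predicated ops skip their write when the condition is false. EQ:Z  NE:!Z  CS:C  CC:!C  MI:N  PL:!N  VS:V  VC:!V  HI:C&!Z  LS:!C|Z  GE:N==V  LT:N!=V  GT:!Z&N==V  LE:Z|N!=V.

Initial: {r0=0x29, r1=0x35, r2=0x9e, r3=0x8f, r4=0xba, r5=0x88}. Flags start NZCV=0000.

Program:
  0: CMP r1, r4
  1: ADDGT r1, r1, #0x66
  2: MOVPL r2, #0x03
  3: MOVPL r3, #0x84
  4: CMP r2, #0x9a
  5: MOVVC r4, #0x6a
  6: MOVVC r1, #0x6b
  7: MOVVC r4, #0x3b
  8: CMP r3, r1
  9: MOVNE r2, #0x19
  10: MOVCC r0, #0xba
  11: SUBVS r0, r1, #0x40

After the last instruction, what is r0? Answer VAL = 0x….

0: ✓ CMP  NZCV=0000
1: ✓ ADDGT  r1←0x9b
2: ✓ MOVPL  r2←0x03
3: ✓ MOVPL  r3←0x84
4: ✓ CMP  NZCV=0000
5: ✓ MOVVC  r4←0x6a
6: ✓ MOVVC  r1←0x6b
7: ✓ MOVVC  r4←0x3b
8: ✓ CMP  NZCV=0011
9: ✓ MOVNE  r2←0x19
10: · MOVCC
11: ✓ SUBVS  r0←0x2b

VAL = 0x2b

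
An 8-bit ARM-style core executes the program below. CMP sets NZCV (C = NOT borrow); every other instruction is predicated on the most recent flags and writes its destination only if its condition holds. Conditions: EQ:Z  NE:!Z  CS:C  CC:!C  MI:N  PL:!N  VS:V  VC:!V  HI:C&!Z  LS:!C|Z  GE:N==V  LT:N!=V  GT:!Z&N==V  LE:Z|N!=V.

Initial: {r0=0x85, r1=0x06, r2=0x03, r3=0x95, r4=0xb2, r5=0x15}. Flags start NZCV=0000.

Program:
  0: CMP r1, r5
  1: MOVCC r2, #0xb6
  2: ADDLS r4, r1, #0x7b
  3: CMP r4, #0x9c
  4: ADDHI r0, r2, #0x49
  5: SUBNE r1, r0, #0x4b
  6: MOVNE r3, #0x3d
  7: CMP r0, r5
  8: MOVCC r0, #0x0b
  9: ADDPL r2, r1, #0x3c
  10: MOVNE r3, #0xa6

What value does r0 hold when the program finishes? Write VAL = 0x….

VAL = 0x85

0: ✓ CMP  NZCV=1000
1: ✓ MOVCC  r2←0xb6
2: ✓ ADDLS  r4←0x81
3: ✓ CMP  NZCV=1000
4: · ADDHI
5: ✓ SUBNE  r1←0x3a
6: ✓ MOVNE  r3←0x3d
7: ✓ CMP  NZCV=0011
8: · MOVCC
9: ✓ ADDPL  r2←0x76
10: ✓ MOVNE  r3←0xa6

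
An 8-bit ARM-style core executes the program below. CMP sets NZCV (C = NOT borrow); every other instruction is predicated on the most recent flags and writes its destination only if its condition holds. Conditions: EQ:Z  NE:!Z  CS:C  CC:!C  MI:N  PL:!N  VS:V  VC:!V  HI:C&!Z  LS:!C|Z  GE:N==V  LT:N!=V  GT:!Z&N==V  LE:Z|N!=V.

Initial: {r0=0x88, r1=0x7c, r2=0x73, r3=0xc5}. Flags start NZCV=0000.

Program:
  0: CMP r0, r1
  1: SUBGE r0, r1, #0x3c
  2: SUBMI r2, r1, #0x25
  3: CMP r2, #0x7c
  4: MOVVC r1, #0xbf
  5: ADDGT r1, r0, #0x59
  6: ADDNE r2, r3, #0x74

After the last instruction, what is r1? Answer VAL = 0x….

VAL = 0xbf

[0] flags=0011 → (cmp)
[1] flags=0011 GE?F → skip
[2] flags=0011 MI?F → skip
[3] flags=1000 → (cmp)
[4] flags=1000 VC?T → r1=0xbf
[5] flags=1000 GT?F → skip
[6] flags=1000 NE?T → r2=0x39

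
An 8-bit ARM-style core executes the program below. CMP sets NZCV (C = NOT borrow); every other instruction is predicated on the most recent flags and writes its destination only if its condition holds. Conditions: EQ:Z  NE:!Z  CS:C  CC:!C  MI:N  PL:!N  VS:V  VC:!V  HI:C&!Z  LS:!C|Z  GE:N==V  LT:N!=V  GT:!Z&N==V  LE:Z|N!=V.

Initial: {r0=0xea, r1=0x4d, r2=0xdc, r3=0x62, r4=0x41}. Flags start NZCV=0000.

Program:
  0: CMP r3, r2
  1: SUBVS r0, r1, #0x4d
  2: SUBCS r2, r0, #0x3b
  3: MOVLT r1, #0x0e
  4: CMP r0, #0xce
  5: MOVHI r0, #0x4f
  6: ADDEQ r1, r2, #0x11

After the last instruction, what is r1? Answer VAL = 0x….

0: ✓ CMP  NZCV=1001
1: ✓ SUBVS  r0←0x00
2: · SUBCS
3: · MOVLT
4: ✓ CMP  NZCV=0000
5: · MOVHI
6: · ADDEQ

VAL = 0x4d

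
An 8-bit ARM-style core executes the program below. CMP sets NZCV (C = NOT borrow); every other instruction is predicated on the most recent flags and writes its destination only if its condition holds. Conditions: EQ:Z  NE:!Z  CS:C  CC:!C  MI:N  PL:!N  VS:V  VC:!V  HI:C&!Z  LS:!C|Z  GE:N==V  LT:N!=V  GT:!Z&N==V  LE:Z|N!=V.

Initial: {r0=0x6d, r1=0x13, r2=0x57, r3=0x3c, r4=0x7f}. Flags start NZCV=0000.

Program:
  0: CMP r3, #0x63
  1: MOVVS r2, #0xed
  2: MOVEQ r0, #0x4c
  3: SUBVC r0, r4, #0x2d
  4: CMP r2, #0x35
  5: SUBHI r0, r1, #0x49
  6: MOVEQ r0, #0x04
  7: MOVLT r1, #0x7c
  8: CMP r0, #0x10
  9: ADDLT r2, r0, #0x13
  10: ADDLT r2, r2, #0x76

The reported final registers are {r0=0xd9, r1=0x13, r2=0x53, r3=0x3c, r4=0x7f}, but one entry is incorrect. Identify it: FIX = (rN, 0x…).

0: ✓ CMP  NZCV=1000
1: · MOVVS
2: · MOVEQ
3: ✓ SUBVC  r0←0x52
4: ✓ CMP  NZCV=0010
5: ✓ SUBHI  r0←0xca
6: · MOVEQ
7: · MOVLT
8: ✓ CMP  NZCV=1010
9: ✓ ADDLT  r2←0xdd
10: ✓ ADDLT  r2←0x53

FIX = (r0, 0xca)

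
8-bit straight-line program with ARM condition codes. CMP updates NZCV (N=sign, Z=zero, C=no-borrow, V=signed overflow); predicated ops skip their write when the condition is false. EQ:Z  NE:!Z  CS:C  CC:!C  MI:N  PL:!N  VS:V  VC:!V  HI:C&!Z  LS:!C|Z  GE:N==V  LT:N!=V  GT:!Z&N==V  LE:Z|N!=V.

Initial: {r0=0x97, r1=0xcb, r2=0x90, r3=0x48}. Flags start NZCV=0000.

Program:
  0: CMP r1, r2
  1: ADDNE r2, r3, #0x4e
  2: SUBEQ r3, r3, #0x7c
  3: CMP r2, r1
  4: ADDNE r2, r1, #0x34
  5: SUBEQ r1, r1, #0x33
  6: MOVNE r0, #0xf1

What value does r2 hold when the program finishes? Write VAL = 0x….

VAL = 0xff

[0] flags=0010 → (cmp)
[1] flags=0010 NE?T → r2=0x96
[2] flags=0010 EQ?F → skip
[3] flags=1000 → (cmp)
[4] flags=1000 NE?T → r2=0xff
[5] flags=1000 EQ?F → skip
[6] flags=1000 NE?T → r0=0xf1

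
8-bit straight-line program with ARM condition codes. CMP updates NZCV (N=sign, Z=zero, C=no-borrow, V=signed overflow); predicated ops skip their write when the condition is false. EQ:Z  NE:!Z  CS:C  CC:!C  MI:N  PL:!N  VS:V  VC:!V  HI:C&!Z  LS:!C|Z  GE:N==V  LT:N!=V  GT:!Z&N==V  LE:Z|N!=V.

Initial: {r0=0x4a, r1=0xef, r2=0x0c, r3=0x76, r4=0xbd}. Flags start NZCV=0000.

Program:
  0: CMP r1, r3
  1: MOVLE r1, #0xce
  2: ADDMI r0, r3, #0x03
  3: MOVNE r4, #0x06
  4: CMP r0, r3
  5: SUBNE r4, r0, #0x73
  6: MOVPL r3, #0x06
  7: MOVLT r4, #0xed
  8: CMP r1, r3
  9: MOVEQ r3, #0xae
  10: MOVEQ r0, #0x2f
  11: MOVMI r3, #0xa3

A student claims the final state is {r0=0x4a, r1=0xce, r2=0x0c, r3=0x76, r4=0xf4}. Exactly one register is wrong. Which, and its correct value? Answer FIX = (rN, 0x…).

[0] flags=0011 → (cmp)
[1] flags=0011 LE?T → r1=0xce
[2] flags=0011 MI?F → skip
[3] flags=0011 NE?T → r4=0x06
[4] flags=1000 → (cmp)
[5] flags=1000 NE?T → r4=0xd7
[6] flags=1000 PL?F → skip
[7] flags=1000 LT?T → r4=0xed
[8] flags=0011 → (cmp)
[9] flags=0011 EQ?F → skip
[10] flags=0011 EQ?F → skip
[11] flags=0011 MI?F → skip

FIX = (r4, 0xed)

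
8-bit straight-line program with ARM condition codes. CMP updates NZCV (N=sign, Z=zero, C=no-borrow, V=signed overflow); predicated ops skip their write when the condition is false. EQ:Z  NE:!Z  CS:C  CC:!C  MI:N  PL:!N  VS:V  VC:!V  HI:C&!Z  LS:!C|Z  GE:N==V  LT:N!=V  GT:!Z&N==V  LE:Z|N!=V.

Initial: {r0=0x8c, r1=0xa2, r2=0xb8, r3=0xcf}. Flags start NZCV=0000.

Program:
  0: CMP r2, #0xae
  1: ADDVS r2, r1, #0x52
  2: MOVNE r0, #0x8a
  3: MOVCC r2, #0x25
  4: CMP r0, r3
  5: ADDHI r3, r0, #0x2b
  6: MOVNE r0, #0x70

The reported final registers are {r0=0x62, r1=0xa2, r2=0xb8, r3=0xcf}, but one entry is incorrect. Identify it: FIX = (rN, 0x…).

FIX = (r0, 0x70)

[0] flags=0010 → (cmp)
[1] flags=0010 VS?F → skip
[2] flags=0010 NE?T → r0=0x8a
[3] flags=0010 CC?F → skip
[4] flags=1000 → (cmp)
[5] flags=1000 HI?F → skip
[6] flags=1000 NE?T → r0=0x70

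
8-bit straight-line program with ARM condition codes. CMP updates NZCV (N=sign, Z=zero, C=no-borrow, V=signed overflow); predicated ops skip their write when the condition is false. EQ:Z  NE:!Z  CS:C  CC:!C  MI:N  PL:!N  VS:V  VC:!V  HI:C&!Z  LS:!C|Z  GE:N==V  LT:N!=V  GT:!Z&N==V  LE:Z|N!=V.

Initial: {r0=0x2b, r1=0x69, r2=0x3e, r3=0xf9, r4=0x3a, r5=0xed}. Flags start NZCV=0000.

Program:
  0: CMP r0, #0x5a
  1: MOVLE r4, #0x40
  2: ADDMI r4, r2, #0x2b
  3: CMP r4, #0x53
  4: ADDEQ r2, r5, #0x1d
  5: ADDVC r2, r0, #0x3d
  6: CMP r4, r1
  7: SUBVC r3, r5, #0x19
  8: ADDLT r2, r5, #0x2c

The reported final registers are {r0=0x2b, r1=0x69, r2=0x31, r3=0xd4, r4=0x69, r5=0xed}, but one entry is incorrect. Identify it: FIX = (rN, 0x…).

FIX = (r2, 0x68)

0: ✓ CMP  NZCV=1000
1: ✓ MOVLE  r4←0x40
2: ✓ ADDMI  r4←0x69
3: ✓ CMP  NZCV=0010
4: · ADDEQ
5: ✓ ADDVC  r2←0x68
6: ✓ CMP  NZCV=0110
7: ✓ SUBVC  r3←0xd4
8: · ADDLT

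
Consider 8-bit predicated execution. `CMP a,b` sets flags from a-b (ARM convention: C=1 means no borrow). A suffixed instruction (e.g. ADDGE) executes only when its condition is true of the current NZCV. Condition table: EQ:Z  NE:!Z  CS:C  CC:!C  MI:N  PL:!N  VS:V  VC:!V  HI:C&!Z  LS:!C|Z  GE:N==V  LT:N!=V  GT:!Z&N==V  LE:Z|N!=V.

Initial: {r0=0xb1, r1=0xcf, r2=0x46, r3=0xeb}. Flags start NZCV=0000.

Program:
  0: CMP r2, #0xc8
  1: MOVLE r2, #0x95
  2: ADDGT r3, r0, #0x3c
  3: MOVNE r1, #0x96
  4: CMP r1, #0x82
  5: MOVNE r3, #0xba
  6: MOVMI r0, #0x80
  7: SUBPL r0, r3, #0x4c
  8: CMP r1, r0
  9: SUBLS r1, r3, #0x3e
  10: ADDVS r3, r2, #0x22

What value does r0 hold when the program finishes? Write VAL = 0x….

0: ✓ CMP  NZCV=0000
1: · MOVLE
2: ✓ ADDGT  r3←0xed
3: ✓ MOVNE  r1←0x96
4: ✓ CMP  NZCV=0010
5: ✓ MOVNE  r3←0xba
6: · MOVMI
7: ✓ SUBPL  r0←0x6e
8: ✓ CMP  NZCV=0011
9: · SUBLS
10: ✓ ADDVS  r3←0x68

VAL = 0x6e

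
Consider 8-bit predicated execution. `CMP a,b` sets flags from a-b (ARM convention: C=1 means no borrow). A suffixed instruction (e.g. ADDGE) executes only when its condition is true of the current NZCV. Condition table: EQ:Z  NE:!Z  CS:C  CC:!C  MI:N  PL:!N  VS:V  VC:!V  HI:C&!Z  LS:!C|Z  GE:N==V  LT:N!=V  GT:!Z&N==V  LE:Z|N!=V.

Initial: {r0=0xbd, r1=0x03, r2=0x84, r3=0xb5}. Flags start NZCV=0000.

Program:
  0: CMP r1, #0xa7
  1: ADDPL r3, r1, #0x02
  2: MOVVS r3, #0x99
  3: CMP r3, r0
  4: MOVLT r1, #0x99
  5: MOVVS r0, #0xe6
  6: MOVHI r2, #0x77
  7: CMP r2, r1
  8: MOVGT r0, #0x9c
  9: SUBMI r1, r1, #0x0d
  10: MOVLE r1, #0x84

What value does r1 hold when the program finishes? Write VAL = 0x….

VAL = 0x84

0: ✓ CMP  NZCV=0000
1: ✓ ADDPL  r3←0x05
2: · MOVVS
3: ✓ CMP  NZCV=0000
4: · MOVLT
5: · MOVVS
6: · MOVHI
7: ✓ CMP  NZCV=1010
8: · MOVGT
9: ✓ SUBMI  r1←0xf6
10: ✓ MOVLE  r1←0x84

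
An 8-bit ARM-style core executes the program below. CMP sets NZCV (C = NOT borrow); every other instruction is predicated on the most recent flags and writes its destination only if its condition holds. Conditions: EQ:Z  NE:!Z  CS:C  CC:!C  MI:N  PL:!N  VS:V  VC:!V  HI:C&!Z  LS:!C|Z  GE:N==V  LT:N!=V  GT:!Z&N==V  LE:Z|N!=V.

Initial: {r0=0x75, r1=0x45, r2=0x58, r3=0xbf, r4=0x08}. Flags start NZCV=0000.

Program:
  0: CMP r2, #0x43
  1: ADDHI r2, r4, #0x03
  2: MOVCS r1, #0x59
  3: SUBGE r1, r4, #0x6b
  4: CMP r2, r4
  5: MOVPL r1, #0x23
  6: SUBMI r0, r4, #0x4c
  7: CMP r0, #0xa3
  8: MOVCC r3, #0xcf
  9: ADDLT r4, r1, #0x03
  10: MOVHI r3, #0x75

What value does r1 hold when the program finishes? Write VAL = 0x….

0: ✓ CMP  NZCV=0010
1: ✓ ADDHI  r2←0x0b
2: ✓ MOVCS  r1←0x59
3: ✓ SUBGE  r1←0x9d
4: ✓ CMP  NZCV=0010
5: ✓ MOVPL  r1←0x23
6: · SUBMI
7: ✓ CMP  NZCV=1001
8: ✓ MOVCC  r3←0xcf
9: · ADDLT
10: · MOVHI

VAL = 0x23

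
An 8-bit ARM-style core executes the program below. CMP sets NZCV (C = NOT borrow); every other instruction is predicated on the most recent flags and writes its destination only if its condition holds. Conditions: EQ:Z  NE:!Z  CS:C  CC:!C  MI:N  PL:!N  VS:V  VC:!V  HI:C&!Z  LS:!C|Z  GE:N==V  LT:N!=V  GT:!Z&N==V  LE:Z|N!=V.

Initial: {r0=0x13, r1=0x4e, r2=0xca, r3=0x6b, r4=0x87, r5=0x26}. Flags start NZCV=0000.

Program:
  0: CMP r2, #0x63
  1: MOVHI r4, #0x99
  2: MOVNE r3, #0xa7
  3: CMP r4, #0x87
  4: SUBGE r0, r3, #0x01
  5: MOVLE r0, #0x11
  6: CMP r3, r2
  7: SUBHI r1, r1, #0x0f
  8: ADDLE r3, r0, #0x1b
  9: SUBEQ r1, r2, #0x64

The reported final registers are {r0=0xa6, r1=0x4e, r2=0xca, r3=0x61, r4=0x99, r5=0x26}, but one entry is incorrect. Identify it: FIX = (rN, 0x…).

FIX = (r3, 0xc1)

[0] flags=0011 → (cmp)
[1] flags=0011 HI?T → r4=0x99
[2] flags=0011 NE?T → r3=0xa7
[3] flags=0010 → (cmp)
[4] flags=0010 GE?T → r0=0xa6
[5] flags=0010 LE?F → skip
[6] flags=1000 → (cmp)
[7] flags=1000 HI?F → skip
[8] flags=1000 LE?T → r3=0xc1
[9] flags=1000 EQ?F → skip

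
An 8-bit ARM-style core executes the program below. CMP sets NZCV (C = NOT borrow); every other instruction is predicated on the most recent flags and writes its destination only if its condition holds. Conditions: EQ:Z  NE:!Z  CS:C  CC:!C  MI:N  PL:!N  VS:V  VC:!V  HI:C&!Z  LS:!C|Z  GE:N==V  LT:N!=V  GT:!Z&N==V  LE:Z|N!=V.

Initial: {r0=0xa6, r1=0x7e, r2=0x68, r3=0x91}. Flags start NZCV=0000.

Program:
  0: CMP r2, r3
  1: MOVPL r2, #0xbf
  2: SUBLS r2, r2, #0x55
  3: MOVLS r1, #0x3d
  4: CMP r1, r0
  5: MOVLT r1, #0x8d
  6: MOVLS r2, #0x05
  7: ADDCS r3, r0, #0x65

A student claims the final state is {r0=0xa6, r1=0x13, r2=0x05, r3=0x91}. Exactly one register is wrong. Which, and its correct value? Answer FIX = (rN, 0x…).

[0] flags=1001 → (cmp)
[1] flags=1001 PL?F → skip
[2] flags=1001 LS?T → r2=0x13
[3] flags=1001 LS?T → r1=0x3d
[4] flags=1001 → (cmp)
[5] flags=1001 LT?F → skip
[6] flags=1001 LS?T → r2=0x05
[7] flags=1001 CS?F → skip

FIX = (r1, 0x3d)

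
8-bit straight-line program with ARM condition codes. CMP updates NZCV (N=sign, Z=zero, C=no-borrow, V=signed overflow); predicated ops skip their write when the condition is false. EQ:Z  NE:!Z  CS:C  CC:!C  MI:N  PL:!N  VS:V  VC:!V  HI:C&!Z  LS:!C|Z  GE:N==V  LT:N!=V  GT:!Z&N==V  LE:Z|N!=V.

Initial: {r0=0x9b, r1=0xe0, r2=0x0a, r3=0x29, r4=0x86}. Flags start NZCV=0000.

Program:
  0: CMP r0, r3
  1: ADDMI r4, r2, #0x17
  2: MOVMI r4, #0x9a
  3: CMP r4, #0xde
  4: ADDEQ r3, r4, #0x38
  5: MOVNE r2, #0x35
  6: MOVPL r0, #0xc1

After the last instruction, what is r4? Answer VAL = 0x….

[0] flags=0011 → (cmp)
[1] flags=0011 MI?F → skip
[2] flags=0011 MI?F → skip
[3] flags=1000 → (cmp)
[4] flags=1000 EQ?F → skip
[5] flags=1000 NE?T → r2=0x35
[6] flags=1000 PL?F → skip

VAL = 0x86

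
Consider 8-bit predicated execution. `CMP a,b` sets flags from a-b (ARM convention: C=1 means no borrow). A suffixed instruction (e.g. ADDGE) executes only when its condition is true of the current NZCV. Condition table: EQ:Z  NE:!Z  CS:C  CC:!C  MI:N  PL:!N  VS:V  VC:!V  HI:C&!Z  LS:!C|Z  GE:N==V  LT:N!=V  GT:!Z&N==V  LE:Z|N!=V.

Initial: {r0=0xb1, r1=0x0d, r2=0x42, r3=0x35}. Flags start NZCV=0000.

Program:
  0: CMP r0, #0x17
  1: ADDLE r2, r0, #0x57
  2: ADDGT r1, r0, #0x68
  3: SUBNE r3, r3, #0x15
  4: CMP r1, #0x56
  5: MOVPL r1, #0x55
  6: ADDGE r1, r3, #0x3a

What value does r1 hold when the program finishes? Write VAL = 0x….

VAL = 0x0d

[0] flags=1010 → (cmp)
[1] flags=1010 LE?T → r2=0x08
[2] flags=1010 GT?F → skip
[3] flags=1010 NE?T → r3=0x20
[4] flags=1000 → (cmp)
[5] flags=1000 PL?F → skip
[6] flags=1000 GE?F → skip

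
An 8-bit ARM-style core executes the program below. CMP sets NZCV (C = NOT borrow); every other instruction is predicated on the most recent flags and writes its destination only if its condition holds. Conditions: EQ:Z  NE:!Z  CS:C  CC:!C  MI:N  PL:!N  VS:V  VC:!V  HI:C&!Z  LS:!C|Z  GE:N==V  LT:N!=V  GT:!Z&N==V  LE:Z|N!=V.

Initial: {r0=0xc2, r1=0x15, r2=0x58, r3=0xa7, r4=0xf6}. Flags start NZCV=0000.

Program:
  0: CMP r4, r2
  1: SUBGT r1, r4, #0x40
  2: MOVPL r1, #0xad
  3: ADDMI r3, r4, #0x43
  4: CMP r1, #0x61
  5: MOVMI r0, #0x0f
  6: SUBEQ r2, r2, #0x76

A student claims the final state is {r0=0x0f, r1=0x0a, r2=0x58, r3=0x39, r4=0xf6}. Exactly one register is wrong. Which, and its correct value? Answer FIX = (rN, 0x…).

0: ✓ CMP  NZCV=1010
1: · SUBGT
2: · MOVPL
3: ✓ ADDMI  r3←0x39
4: ✓ CMP  NZCV=1000
5: ✓ MOVMI  r0←0x0f
6: · SUBEQ

FIX = (r1, 0x15)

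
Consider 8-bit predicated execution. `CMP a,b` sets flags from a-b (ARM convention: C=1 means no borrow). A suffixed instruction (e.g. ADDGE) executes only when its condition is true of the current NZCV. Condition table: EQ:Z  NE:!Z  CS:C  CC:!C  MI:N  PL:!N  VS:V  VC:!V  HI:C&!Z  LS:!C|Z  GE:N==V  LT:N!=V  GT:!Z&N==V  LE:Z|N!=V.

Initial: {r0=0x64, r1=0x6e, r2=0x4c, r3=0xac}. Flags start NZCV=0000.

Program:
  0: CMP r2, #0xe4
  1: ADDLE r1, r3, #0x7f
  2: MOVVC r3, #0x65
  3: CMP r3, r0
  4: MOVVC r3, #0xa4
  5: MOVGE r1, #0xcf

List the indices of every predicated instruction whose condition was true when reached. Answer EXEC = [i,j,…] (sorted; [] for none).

EXEC = [2,4,5]

0: ✓ CMP  NZCV=0000
1: · ADDLE
2: ✓ MOVVC  r3←0x65
3: ✓ CMP  NZCV=0010
4: ✓ MOVVC  r3←0xa4
5: ✓ MOVGE  r1←0xcf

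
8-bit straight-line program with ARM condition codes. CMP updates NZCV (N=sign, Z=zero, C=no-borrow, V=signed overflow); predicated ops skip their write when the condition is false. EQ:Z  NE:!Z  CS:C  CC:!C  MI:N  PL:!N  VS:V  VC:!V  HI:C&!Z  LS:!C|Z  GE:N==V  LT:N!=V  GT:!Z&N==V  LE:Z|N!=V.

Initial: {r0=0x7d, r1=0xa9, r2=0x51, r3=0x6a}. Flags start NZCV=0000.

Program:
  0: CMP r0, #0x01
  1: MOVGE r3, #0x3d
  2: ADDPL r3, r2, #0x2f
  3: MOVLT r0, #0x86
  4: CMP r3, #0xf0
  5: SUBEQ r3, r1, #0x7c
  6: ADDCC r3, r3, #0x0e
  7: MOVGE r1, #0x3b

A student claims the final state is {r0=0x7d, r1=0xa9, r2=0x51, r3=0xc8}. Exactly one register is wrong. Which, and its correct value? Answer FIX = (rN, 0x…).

FIX = (r3, 0x8e)

0: ✓ CMP  NZCV=0010
1: ✓ MOVGE  r3←0x3d
2: ✓ ADDPL  r3←0x80
3: · MOVLT
4: ✓ CMP  NZCV=1000
5: · SUBEQ
6: ✓ ADDCC  r3←0x8e
7: · MOVGE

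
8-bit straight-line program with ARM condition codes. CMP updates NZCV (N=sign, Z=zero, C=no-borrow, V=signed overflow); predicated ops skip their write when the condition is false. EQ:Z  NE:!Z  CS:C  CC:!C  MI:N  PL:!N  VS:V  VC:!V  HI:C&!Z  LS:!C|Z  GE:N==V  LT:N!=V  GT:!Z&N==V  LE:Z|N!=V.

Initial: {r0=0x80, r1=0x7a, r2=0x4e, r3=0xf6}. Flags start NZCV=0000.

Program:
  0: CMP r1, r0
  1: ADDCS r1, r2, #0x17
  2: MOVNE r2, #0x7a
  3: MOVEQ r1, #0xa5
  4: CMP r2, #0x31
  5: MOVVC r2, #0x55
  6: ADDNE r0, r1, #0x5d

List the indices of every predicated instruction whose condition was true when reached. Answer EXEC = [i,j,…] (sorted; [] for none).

EXEC = [2,5,6]

[0] flags=1001 → (cmp)
[1] flags=1001 CS?F → skip
[2] flags=1001 NE?T → r2=0x7a
[3] flags=1001 EQ?F → skip
[4] flags=0010 → (cmp)
[5] flags=0010 VC?T → r2=0x55
[6] flags=0010 NE?T → r0=0xd7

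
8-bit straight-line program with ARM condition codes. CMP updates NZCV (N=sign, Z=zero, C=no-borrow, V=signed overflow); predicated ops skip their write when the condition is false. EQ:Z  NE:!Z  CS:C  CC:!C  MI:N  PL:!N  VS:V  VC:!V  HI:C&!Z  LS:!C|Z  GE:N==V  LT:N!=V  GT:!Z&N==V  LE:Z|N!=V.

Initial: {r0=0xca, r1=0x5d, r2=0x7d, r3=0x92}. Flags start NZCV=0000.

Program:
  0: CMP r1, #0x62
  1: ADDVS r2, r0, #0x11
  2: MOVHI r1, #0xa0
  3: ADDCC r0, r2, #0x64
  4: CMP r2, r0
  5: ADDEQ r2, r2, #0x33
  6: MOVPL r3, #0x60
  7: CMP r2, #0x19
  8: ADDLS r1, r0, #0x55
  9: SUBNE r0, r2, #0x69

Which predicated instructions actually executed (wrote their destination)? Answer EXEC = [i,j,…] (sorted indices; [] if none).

EXEC = [3,9]

0: ✓ CMP  NZCV=1000
1: · ADDVS
2: · MOVHI
3: ✓ ADDCC  r0←0xe1
4: ✓ CMP  NZCV=1001
5: · ADDEQ
6: · MOVPL
7: ✓ CMP  NZCV=0010
8: · ADDLS
9: ✓ SUBNE  r0←0x14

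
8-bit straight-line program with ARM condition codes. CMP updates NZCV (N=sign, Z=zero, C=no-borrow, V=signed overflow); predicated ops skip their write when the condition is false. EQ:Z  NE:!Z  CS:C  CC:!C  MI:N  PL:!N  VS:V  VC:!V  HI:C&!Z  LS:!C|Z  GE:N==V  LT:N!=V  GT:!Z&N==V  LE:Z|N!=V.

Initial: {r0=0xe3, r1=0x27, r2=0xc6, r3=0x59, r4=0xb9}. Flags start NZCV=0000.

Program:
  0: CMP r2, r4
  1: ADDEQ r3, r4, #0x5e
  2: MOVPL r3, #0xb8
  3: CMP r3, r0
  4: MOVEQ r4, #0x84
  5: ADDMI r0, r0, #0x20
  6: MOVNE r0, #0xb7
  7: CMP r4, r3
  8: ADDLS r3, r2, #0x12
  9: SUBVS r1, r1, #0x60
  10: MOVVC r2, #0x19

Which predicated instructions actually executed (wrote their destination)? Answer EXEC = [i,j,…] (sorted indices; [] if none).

0: ✓ CMP  NZCV=0010
1: · ADDEQ
2: ✓ MOVPL  r3←0xb8
3: ✓ CMP  NZCV=1000
4: · MOVEQ
5: ✓ ADDMI  r0←0x03
6: ✓ MOVNE  r0←0xb7
7: ✓ CMP  NZCV=0010
8: · ADDLS
9: · SUBVS
10: ✓ MOVVC  r2←0x19

EXEC = [2,5,6,10]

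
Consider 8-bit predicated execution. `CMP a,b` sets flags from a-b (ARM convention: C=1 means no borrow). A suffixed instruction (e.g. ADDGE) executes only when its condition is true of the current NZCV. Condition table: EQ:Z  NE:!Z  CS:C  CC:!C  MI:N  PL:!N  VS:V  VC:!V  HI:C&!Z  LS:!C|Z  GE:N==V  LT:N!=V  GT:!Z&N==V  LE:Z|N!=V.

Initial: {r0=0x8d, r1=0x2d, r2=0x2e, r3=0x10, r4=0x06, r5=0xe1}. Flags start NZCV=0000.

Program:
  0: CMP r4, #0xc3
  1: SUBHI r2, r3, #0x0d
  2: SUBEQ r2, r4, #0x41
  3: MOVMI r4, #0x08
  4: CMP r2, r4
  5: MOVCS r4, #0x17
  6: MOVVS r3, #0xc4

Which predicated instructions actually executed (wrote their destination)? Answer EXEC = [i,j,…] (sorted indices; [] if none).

0: ✓ CMP  NZCV=0000
1: · SUBHI
2: · SUBEQ
3: · MOVMI
4: ✓ CMP  NZCV=0010
5: ✓ MOVCS  r4←0x17
6: · MOVVS

EXEC = [5]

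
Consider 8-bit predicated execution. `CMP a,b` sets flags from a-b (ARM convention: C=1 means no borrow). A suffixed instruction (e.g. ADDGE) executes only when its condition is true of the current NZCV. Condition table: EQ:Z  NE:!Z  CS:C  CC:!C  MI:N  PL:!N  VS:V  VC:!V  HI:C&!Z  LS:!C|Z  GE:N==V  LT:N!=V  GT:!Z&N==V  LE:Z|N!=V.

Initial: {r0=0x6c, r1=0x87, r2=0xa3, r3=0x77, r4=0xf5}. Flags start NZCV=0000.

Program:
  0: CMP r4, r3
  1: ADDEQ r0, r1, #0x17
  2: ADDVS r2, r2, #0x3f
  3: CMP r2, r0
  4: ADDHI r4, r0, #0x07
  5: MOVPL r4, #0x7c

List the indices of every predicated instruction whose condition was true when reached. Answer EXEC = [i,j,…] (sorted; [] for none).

EXEC = [2,4,5]

0: ✓ CMP  NZCV=0011
1: · ADDEQ
2: ✓ ADDVS  r2←0xe2
3: ✓ CMP  NZCV=0011
4: ✓ ADDHI  r4←0x73
5: ✓ MOVPL  r4←0x7c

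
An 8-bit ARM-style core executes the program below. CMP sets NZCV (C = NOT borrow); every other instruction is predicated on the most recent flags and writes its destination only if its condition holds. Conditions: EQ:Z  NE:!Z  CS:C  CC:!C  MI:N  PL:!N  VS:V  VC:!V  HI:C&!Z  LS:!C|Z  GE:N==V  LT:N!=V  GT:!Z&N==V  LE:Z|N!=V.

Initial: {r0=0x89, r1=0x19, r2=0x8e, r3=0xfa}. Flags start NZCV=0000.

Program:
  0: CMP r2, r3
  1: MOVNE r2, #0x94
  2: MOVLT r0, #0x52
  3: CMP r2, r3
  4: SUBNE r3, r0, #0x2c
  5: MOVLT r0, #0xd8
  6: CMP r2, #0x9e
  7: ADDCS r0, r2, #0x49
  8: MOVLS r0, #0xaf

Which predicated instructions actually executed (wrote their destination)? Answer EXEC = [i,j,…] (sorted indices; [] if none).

0: ✓ CMP  NZCV=1000
1: ✓ MOVNE  r2←0x94
2: ✓ MOVLT  r0←0x52
3: ✓ CMP  NZCV=1000
4: ✓ SUBNE  r3←0x26
5: ✓ MOVLT  r0←0xd8
6: ✓ CMP  NZCV=1000
7: · ADDCS
8: ✓ MOVLS  r0←0xaf

EXEC = [1,2,4,5,8]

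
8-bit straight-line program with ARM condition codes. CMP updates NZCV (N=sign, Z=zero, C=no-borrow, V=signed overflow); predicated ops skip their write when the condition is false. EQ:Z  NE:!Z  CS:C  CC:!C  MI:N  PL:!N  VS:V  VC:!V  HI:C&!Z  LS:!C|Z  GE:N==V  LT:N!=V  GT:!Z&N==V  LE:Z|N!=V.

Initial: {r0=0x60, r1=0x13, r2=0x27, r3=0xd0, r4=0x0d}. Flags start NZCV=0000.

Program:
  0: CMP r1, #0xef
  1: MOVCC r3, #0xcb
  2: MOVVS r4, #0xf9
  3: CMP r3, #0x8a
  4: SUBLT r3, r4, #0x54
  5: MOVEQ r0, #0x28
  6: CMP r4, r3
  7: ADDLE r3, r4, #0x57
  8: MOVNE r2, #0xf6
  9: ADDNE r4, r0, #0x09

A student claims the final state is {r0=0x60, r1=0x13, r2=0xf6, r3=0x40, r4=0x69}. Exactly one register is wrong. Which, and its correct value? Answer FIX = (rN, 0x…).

FIX = (r3, 0xcb)

0: ✓ CMP  NZCV=0000
1: ✓ MOVCC  r3←0xcb
2: · MOVVS
3: ✓ CMP  NZCV=0010
4: · SUBLT
5: · MOVEQ
6: ✓ CMP  NZCV=0000
7: · ADDLE
8: ✓ MOVNE  r2←0xf6
9: ✓ ADDNE  r4←0x69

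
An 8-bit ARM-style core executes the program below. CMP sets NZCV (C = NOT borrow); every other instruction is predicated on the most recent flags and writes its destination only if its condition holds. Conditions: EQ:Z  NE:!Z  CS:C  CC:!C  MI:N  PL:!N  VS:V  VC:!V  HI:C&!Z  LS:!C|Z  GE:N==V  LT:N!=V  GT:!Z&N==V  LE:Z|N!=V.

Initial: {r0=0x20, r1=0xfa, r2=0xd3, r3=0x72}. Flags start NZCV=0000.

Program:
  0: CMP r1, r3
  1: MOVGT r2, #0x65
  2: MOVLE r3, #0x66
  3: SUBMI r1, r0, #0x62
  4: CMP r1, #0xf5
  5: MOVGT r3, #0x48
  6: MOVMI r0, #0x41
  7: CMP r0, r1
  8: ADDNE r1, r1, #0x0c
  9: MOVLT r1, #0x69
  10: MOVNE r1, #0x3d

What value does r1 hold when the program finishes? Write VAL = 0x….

[0] flags=1010 → (cmp)
[1] flags=1010 GT?F → skip
[2] flags=1010 LE?T → r3=0x66
[3] flags=1010 MI?T → r1=0xbe
[4] flags=1000 → (cmp)
[5] flags=1000 GT?F → skip
[6] flags=1000 MI?T → r0=0x41
[7] flags=1001 → (cmp)
[8] flags=1001 NE?T → r1=0xca
[9] flags=1001 LT?F → skip
[10] flags=1001 NE?T → r1=0x3d

VAL = 0x3d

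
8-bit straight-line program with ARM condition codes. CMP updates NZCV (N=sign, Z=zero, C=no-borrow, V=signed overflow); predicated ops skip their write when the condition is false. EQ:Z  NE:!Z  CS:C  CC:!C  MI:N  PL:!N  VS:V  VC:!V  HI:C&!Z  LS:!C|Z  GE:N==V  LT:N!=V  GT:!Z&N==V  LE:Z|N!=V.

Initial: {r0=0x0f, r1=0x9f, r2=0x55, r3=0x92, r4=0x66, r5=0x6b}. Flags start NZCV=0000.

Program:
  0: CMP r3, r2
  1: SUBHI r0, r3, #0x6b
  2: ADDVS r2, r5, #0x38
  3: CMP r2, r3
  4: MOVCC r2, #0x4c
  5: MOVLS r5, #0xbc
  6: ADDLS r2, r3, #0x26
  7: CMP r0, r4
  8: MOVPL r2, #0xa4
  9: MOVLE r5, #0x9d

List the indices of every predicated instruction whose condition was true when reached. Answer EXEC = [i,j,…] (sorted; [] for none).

EXEC = [1,2,9]

0: ✓ CMP  NZCV=0011
1: ✓ SUBHI  r0←0x27
2: ✓ ADDVS  r2←0xa3
3: ✓ CMP  NZCV=0010
4: · MOVCC
5: · MOVLS
6: · ADDLS
7: ✓ CMP  NZCV=1000
8: · MOVPL
9: ✓ MOVLE  r5←0x9d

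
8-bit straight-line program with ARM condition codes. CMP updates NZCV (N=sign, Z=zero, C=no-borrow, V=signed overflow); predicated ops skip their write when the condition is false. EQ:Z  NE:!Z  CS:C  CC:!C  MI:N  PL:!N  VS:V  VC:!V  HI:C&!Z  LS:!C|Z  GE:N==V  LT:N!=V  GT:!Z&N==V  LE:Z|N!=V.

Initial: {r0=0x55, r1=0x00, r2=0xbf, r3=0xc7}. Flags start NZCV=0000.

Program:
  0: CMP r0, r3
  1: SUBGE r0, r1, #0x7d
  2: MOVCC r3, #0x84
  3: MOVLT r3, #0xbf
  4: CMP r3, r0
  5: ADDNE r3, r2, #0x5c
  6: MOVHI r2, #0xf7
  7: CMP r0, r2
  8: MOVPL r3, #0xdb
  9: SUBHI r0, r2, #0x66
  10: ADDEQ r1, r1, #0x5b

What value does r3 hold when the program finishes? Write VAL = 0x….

0: ✓ CMP  NZCV=1001
1: ✓ SUBGE  r0←0x83
2: ✓ MOVCC  r3←0x84
3: · MOVLT
4: ✓ CMP  NZCV=0010
5: ✓ ADDNE  r3←0x1b
6: ✓ MOVHI  r2←0xf7
7: ✓ CMP  NZCV=1000
8: · MOVPL
9: · SUBHI
10: · ADDEQ

VAL = 0x1b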